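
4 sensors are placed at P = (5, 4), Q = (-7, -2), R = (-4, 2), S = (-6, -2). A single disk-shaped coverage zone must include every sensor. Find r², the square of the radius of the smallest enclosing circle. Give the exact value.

A smallest enclosing disk is always determined by at most three of the input points on its boundary.
The farthest pair is P–Q with squared distance 180. The circle on this segment as diameter has centre (-1, 1) and r² = 180/4 = 45.
Check R: distance² to centre = 10 ≤ 45, so it lies inside.
All remaining points lie in this disk, and no smaller disk contains both endpoints, so this is the minimum enclosing circle.

45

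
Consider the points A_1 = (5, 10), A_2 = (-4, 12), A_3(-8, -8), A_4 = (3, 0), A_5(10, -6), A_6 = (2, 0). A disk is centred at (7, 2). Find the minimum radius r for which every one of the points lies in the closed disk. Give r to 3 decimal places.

The required radius is the distance from (7, 2) to the farthest point.
Squared distances: 68, 221, 325, 20, 73, 29.
Maximum is 325, attained at A_3.
r = √325 ≈ 18.028.

18.028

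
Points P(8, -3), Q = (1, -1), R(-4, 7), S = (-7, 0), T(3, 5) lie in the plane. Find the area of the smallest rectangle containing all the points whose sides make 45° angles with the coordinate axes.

In coordinates u = x + y, v = x − y the rectangle is axis-aligned; the map (x,y)→(u,v) scales areas by 2.
u-values: 5, 0, 3, -7, 8; range = 8 − (-7) = 15.
v-values: 11, 2, -11, -7, -2; range = 11 − (-11) = 22.
Area = (15 × 22) / 2 = 165.

165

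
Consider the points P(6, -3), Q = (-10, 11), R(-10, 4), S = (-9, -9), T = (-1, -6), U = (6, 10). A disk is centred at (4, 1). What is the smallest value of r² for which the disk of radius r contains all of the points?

The required radius is the distance from (4, 1) to the farthest point.
Squared distances: 20, 296, 205, 269, 74, 85.
Maximum is 296, attained at Q.

296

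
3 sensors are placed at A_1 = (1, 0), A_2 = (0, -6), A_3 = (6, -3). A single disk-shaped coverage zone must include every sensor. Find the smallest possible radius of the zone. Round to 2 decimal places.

Side lengths²: A_1A_2² = 37, A_1A_3² = 34, A_2A_3² = 45.
Since A_2A_3² = 45 < 37 + 34 = 71, the triangle is acute, so the smallest enclosing circle is the circumcircle.
Circumcentre = (53/22, -73/22), r² = 3145/242.
r = √(3145/242) ≈ 3.60.

3.60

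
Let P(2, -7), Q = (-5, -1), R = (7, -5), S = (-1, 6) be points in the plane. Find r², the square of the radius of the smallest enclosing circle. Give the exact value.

48.1

The minimum enclosing circle of a finite set is fixed by two of the points (as a diameter) or three (as a circumcircle).
The minimum enclosing circle is determined by three boundary points: Q, R, S.
Their circumcentre is (1.9, -0.3) with r² = 48.1.
The farthest remaining point P is at distance² 44.9 ≤ 48.1.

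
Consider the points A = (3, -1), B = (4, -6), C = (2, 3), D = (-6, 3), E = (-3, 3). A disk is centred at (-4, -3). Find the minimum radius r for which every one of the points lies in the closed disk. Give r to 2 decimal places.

The required radius is the distance from (-4, -3) to the farthest point.
Squared distances: 53, 73, 72, 40, 37.
Maximum is 73, attained at B.
r = √73 ≈ 8.54.

8.54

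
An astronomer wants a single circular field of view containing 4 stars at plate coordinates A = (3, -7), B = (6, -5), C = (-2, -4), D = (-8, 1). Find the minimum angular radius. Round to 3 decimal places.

7.616

A smallest enclosing disk is always determined by at most three of the input points on its boundary.
The farthest pair is B–D with squared distance 232. The circle on this segment as diameter has centre (-1, -2) and r² = 232/4 = 58.
Check A: distance² to centre = 41 ≤ 58, so it lies inside.
All remaining points lie in this disk, and no smaller disk contains both endpoints, so this is the minimum enclosing circle.
r = √58 ≈ 7.616.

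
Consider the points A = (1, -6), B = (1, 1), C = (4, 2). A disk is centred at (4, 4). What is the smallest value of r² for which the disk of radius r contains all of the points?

109

The required radius is the distance from (4, 4) to the farthest point.
Squared distances: 109, 18, 4.
Maximum is 109, attained at A.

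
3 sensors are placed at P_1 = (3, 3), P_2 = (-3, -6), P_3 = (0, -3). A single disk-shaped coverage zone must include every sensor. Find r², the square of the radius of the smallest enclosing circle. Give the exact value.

29.25

Side lengths²: P_1P_2² = 117, P_1P_3² = 45, P_2P_3² = 18.
Since P_1P_2² = 117 ≥ 45 + 18 = 63, the angle opposite P_1P_2 is not acute, so the smallest enclosing circle has P_1P_2 as diameter.
Centre = midpoint of P_1P_2 = (0, -1.5), r² = 117/4 = 29.25.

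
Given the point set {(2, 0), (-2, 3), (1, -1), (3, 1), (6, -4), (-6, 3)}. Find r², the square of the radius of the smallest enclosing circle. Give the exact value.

A smallest enclosing disk is always determined by at most three of the input points on its boundary.
The farthest pair is (6, -4)–(-6, 3) with squared distance 193. The circle on this segment as diameter has centre (0, -0.5) and r² = 193/4 = 48.25.
Check (2, 0): distance² to centre = 4.25 ≤ 48.25, so it lies inside.
All remaining points lie in this disk, and no smaller disk contains both endpoints, so this is the minimum enclosing circle.

48.25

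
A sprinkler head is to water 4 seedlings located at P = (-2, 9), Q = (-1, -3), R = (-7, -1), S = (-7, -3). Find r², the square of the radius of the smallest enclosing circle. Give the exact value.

A smallest enclosing disk is always determined by at most three of the input points on its boundary.
The minimum enclosing circle is determined by three boundary points: P, Q, S.
Their circumcentre is (-4, 67/24) with r² = 24505/576.
The farthest remaining point R is at distance² 13465/576 ≤ 24505/576.

24505/576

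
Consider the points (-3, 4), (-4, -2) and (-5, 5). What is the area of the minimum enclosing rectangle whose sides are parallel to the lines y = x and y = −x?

In coordinates u = x + y, v = x − y the rectangle is axis-aligned; the map (x,y)→(u,v) scales areas by 2.
u-values: 1, -6, 0; range = 1 − (-6) = 7.
v-values: -7, -2, -10; range = -2 − (-10) = 8.
Area = (7 × 8) / 2 = 28.

28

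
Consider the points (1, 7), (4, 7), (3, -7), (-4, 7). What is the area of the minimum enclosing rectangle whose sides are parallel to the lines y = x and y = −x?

In coordinates u = x + y, v = x − y the rectangle is axis-aligned; the map (x,y)→(u,v) scales areas by 2.
u-values: 8, 11, -4, 3; range = 11 − (-4) = 15.
v-values: -6, -3, 10, -11; range = 10 − (-11) = 21.
Area = (15 × 21) / 2 = 157.5.

157.5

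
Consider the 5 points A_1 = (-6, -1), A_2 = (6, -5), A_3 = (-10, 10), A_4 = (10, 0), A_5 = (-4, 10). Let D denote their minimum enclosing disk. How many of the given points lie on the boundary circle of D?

A smallest enclosing disk is always determined by at most three of the input points on its boundary.
The minimum enclosing circle is determined by three boundary points: A_2, A_3, A_4.
Their circumcentre is (-11/28, 59/14) with r² = 98605/784.
The farthest remaining point A_1 is at distance² 45965/784 ≤ 98605/784.
The points at distance exactly r from the centre are A_2, A_3, A_4 — 3 points.

3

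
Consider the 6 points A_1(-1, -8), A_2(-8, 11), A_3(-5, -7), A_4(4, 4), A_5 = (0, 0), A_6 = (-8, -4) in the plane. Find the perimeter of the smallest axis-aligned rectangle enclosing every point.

62

Width = max x − min x = 4 − (-8) = 12.
Height = max y − min y = 11 − (-8) = 19.
Perimeter = 2(12 + 19) = 62.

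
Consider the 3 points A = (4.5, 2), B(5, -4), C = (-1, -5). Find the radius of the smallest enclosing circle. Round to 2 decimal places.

4.45

Side lengths²: AB² = 36.25, AC² = 79.25, BC² = 37.
Since AC² = 79.25 ≥ 37 + 36.25 = 73.25, the angle opposite AC is not acute, so the smallest enclosing circle has AC as diameter.
Centre = midpoint of AC = (1.75, -1.5), r² = 79.25/4 = 19.8125.
r = √(19.8125) ≈ 4.45.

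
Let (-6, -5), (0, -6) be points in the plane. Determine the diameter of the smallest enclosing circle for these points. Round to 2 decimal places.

6.08

The smallest circle enclosing two points has them as diameter endpoints.
Centre = midpoint = (-3, -5.5); r² = |(-6, -5)−(0, -6)|²/4 = 37/4 = 9.25.
Diameter = 2r = 2√(9.25) ≈ 6.08.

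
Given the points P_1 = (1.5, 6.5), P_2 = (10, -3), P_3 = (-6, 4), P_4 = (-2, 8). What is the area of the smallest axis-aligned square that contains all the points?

256

The bounding box has width 16 and height 11.
An axis-aligned square enclosing the set must have side ≥ max(width, height).
So the minimum side is max(16, 11) = 16.
Area = 16² = 256.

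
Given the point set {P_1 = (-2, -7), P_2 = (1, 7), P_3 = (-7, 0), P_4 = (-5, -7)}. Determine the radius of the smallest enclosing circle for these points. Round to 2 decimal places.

7.62

A smallest enclosing disk is always determined by at most three of the input points on its boundary.
The farthest pair is P_2–P_4 with squared distance 232. The circle on this segment as diameter has centre (-2, 0) and r² = 232/4 = 58.
Check P_1: distance² to centre = 49 ≤ 58, so it lies inside.
All remaining points lie in this disk, and no smaller disk contains both endpoints, so this is the minimum enclosing circle.
r = √58 ≈ 7.62.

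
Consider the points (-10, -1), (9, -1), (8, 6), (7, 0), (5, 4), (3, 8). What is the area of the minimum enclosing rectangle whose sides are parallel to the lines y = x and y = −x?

237.5

In coordinates u = x + y, v = x − y the rectangle is axis-aligned; the map (x,y)→(u,v) scales areas by 2.
u-values: -11, 8, 14, 7, 9, 11; range = 14 − (-11) = 25.
v-values: -9, 10, 2, 7, 1, -5; range = 10 − (-9) = 19.
Area = (25 × 19) / 2 = 237.5.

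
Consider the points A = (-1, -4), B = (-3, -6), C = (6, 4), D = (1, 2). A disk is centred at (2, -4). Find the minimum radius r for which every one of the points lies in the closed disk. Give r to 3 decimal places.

The required radius is the distance from (2, -4) to the farthest point.
Squared distances: 9, 29, 80, 37.
Maximum is 80, attained at C.
r = √80 ≈ 8.944.

8.944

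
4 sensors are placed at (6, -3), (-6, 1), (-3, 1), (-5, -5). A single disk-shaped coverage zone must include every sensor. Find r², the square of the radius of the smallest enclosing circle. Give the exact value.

23125/578

The minimum enclosing circle is determined by three boundary points: (6, -3), (-6, 1), (-5, -5).
Their circumcentre is (-1/34, -37/34) with r² = 23125/578.
The farthest remaining point (-3, 1) is at distance² 7621/578 ≤ 23125/578.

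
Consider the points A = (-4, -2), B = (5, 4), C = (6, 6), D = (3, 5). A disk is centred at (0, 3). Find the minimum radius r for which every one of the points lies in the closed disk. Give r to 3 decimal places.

6.708

The required radius is the distance from (0, 3) to the farthest point.
Squared distances: 41, 26, 45, 13.
Maximum is 45, attained at C.
r = √45 ≈ 6.708.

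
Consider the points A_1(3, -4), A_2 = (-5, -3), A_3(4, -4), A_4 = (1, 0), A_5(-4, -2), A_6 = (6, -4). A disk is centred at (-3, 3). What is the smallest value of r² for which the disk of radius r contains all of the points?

130

The required radius is the distance from (-3, 3) to the farthest point.
Squared distances: 85, 40, 98, 25, 26, 130.
Maximum is 130, attained at A_6.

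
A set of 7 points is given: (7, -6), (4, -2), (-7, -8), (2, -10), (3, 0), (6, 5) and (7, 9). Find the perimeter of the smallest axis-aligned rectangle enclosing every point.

66

Width = max x − min x = 7 − (-7) = 14.
Height = max y − min y = 9 − (-10) = 19.
Perimeter = 2(14 + 19) = 66.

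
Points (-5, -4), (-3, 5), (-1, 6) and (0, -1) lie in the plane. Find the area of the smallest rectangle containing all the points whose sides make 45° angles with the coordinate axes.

In coordinates u = x + y, v = x − y the rectangle is axis-aligned; the map (x,y)→(u,v) scales areas by 2.
u-values: -9, 2, 5, -1; range = 5 − (-9) = 14.
v-values: -1, -8, -7, 1; range = 1 − (-8) = 9.
Area = (14 × 9) / 2 = 63.

63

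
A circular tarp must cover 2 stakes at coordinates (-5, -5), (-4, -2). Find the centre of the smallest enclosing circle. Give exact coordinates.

The smallest circle enclosing two points has them as diameter endpoints.
Centre = midpoint = (-4.5, -3.5); r² = |(-5, -5)−(-4, -2)|²/4 = 10/4 = 2.5.
Centre = (-4.5, -3.5).

(-4.5, -3.5)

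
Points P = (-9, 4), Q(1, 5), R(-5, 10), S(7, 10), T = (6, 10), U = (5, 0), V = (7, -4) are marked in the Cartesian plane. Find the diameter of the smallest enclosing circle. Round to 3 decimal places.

19.105

A smallest enclosing disk is always determined by at most three of the input points on its boundary.
The minimum enclosing circle is determined by three boundary points: P, S, V.
Their circumcentre is (0.5, 3) with r² = 91.25.
The farthest remaining point R is at distance² 79.25 ≤ 91.25.
Diameter = 2r = 2√(91.25) ≈ 19.105.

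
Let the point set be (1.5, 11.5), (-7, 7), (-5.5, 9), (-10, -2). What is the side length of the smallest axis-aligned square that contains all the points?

13.5

The bounding box has width 11.5 and height 13.5.
An axis-aligned square enclosing the set must have side ≥ max(width, height).
So the minimum side is max(11.5, 13.5) = 13.5.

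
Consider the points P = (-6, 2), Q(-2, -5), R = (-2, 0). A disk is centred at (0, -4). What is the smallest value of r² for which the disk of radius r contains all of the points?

72

The required radius is the distance from (0, -4) to the farthest point.
Squared distances: 72, 5, 20.
Maximum is 72, attained at P.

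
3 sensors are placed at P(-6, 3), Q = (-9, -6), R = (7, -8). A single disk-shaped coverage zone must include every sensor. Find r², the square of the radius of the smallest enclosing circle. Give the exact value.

Side lengths²: PQ² = 90, PR² = 290, QR² = 260.
Since PR² = 290 < 260 + 90 = 350, the triangle is acute, so the smallest enclosing circle is the circumcircle.
Circumcentre = (-0.6, -3.8), r² = 75.4.

75.4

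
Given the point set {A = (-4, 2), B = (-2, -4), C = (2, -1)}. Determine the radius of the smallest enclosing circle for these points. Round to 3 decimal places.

Side lengths²: AB² = 40, AC² = 45, BC² = 25.
Since AC² = 45 < 40 + 25 = 65, the triangle is acute, so the smallest enclosing circle is the circumcircle.
Circumcentre = (-1.5, -0.5), r² = 12.5.
r = √(12.5) ≈ 3.536.

3.536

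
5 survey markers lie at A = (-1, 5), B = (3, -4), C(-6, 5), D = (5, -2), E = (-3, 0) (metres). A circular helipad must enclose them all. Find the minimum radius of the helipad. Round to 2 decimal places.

The minimum enclosing circle of a finite set is fixed by two of the points (as a diameter) or three (as a circumcircle).
The farthest pair is C–D with squared distance 170. The circle on this segment as diameter has centre (-0.5, 1.5) and r² = 170/4 = 42.5.
Check A: distance² to centre = 12.5 ≤ 42.5, so it lies inside.
All remaining points lie in this disk, and no smaller disk contains both endpoints, so this is the minimum enclosing circle.
r = √(42.5) ≈ 6.52.

6.52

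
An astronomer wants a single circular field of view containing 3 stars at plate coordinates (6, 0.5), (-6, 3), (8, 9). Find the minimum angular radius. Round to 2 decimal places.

7.62

Call the three points A, B, C in the order given.
Side lengths²: AB² = 150.25, AC² = 76.25, BC² = 232.
Since BC² = 232 ≥ 150.25 + 76.25 = 226.5, the angle opposite BC is not acute, so the smallest enclosing circle has BC as diameter.
Centre = midpoint of BC = (1, 6), r² = 232/4 = 58.
r = √58 ≈ 7.62.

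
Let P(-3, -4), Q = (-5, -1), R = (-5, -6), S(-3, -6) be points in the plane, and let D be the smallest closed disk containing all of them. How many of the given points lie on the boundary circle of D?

The farthest pair is Q–S with squared distance 29. The circle on this segment as diameter has centre (-4, -3.5) and r² = 29/4 = 7.25.
Check P: distance² to centre = 1.25 ≤ 7.25, so it lies inside.
All remaining points lie in this disk, and no smaller disk contains both endpoints, so this is the minimum enclosing circle.
The points at distance exactly r from the centre are Q, R, S — 3 points.

3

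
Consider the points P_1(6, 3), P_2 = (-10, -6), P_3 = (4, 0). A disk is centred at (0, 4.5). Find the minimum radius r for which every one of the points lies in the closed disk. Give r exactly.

The required radius is the distance from (0, 4.5) to the farthest point.
Squared distances: 38.25, 210.25, 36.25.
Maximum is 210.25, attained at P_2.
r = √(210.25) = 14.5.

14.5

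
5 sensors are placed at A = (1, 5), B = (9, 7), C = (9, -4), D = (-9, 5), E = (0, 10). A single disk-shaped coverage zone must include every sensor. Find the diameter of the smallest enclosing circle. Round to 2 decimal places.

20.25

By Welzl's lemma the MEC is supported by two points (diametrically opposite) or three points (on a circumcircle).
The minimum enclosing circle is determined by three boundary points: B, C, D.
Their circumcentre is (0.5, 1.5) with r² = 102.5.
The farthest remaining point E is at distance² 72.5 ≤ 102.5.
Diameter = 2r = 2√(102.5) ≈ 20.25.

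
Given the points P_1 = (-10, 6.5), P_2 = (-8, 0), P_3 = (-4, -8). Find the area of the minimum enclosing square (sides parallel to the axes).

The bounding box has width 6 and height 14.5.
An axis-aligned square enclosing the set must have side ≥ max(width, height).
So the minimum side is max(6, 14.5) = 14.5.
Area = 14.5² = 210.25.

210.25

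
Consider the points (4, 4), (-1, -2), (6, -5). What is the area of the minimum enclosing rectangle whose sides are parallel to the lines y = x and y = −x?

60.5

In coordinates u = x + y, v = x − y the rectangle is axis-aligned; the map (x,y)→(u,v) scales areas by 2.
u-values: 8, -3, 1; range = 8 − (-3) = 11.
v-values: 0, 1, 11; range = 11 − 0 = 11.
Area = (11 × 11) / 2 = 60.5.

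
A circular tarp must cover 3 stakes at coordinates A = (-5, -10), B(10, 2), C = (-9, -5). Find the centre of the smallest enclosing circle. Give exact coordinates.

(0.5, -1.5)

Side lengths²: AB² = 369, AC² = 41, BC² = 410.
Since BC² = 410 ≥ 369 + 41 = 410, the angle opposite BC is not acute, so the smallest enclosing circle has BC as diameter.
Centre = midpoint of BC = (0.5, -1.5), r² = 410/4 = 102.5.
Centre = (0.5, -1.5).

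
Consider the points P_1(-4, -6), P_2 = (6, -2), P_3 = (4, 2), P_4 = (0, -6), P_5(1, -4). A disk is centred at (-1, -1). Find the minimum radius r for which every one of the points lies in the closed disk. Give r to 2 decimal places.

The required radius is the distance from (-1, -1) to the farthest point.
Squared distances: 34, 50, 34, 26, 13.
Maximum is 50, attained at P_2.
r = √50 ≈ 7.07.

7.07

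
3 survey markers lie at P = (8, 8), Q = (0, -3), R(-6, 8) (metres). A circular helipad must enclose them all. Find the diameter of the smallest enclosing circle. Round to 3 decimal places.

15.493

Side lengths²: PQ² = 185, PR² = 196, QR² = 157.
Since PR² = 196 < 185 + 157 = 342, the triangle is acute, so the smallest enclosing circle is the circumcircle.
Circumcentre = (1, 103/22), r² = 29045/484.
Diameter = 2r = 2√(29045/484) ≈ 15.493.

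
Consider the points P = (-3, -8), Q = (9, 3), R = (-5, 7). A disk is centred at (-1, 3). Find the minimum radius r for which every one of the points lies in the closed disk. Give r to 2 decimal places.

11.18

The required radius is the distance from (-1, 3) to the farthest point.
Squared distances: 125, 100, 32.
Maximum is 125, attained at P.
r = √125 ≈ 11.18.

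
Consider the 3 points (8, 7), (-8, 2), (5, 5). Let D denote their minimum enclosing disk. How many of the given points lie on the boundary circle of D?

Call the three points A, B, C in the order given.
Side lengths²: AB² = 281, AC² = 13, BC² = 178.
Since AB² = 281 ≥ 178 + 13 = 191, the angle opposite AB is not acute, so the smallest enclosing circle has AB as diameter.
Centre = midpoint of AB = (0, 4.5), r² = 281/4 = 70.25.
The points at distance exactly r from the centre are (8, 7), (-8, 2) — 2 points.

2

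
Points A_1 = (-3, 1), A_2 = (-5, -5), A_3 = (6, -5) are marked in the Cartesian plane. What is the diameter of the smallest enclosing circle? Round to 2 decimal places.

Side lengths²: A_1A_2² = 40, A_1A_3² = 117, A_2A_3² = 121.
Since A_2A_3² = 121 < 117 + 40 = 157, the triangle is acute, so the smallest enclosing circle is the circumcircle.
Circumcentre = (0.5, -3.5), r² = 32.5.
Diameter = 2r = 2√(32.5) ≈ 11.40.

11.40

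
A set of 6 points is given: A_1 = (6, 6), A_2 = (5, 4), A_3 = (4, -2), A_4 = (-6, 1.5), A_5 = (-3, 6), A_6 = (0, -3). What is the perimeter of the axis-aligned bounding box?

Width = max x − min x = 6 − (-6) = 12.
Height = max y − min y = 6 − (-3) = 9.
Perimeter = 2(12 + 9) = 42.

42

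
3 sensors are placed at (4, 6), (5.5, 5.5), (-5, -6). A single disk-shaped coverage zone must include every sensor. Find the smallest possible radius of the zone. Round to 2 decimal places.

7.79

Call the three points A, B, C in the order given.
Side lengths²: AB² = 2.5, AC² = 225, BC² = 242.5.
Since BC² = 242.5 ≥ 225 + 2.5 = 227.5, the angle opposite BC is not acute, so the smallest enclosing circle has BC as diameter.
Centre = midpoint of BC = (0.25, -0.25), r² = 242.5/4 = 60.625.
r = √(60.625) ≈ 7.79.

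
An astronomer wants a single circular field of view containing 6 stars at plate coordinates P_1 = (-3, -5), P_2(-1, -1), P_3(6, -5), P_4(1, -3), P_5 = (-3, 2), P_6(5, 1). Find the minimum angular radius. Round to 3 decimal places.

The farthest pair is P_3–P_5 with squared distance 130. The circle on this segment as diameter has centre (1.5, -1.5) and r² = 130/4 = 32.5.
Check P_1: distance² to centre = 32.5 ≤ 32.5, so it lies inside.
All remaining points lie in this disk, and no smaller disk contains both endpoints, so this is the minimum enclosing circle.
r = √(32.5) ≈ 5.701.

5.701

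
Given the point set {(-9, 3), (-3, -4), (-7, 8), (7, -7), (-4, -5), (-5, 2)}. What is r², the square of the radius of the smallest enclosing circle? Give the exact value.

105.25

By Welzl's lemma the MEC is supported by two points (diametrically opposite) or three points (on a circumcircle).
The farthest pair is (-7, 8)–(7, -7) with squared distance 421. The circle on this segment as diameter has centre (0, 0.5) and r² = 421/4 = 105.25.
Check (-9, 3): distance² to centre = 87.25 ≤ 105.25, so it lies inside.
All remaining points lie in this disk, and no smaller disk contains both endpoints, so this is the minimum enclosing circle.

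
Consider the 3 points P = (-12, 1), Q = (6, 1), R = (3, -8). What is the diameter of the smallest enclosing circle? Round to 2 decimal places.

Side lengths²: PQ² = 324, PR² = 306, QR² = 90.
Since PQ² = 324 < 306 + 90 = 396, the triangle is acute, so the smallest enclosing circle is the circumcircle.
Circumcentre = (-3, -1), r² = 85.
Diameter = 2r = 2√85 ≈ 18.44.

18.44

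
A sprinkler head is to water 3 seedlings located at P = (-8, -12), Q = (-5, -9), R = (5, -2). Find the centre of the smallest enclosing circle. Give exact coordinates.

(-1.5, -7)

Side lengths²: PQ² = 18, PR² = 269, QR² = 149.
Since PR² = 269 ≥ 149 + 18 = 167, the angle opposite PR is not acute, so the smallest enclosing circle has PR as diameter.
Centre = midpoint of PR = (-1.5, -7), r² = 269/4 = 67.25.
Centre = (-1.5, -7).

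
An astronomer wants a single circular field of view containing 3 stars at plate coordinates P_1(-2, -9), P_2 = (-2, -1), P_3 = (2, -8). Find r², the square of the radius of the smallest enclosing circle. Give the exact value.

Side lengths²: P_1P_2² = 64, P_1P_3² = 17, P_2P_3² = 65.
Since P_2P_3² = 65 < 64 + 17 = 81, the triangle is acute, so the smallest enclosing circle is the circumcircle.
Circumcentre = (-0.875, -5), r² = 17.265625.

17.265625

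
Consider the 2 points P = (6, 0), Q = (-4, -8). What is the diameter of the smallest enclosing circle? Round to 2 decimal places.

12.81

The smallest circle enclosing two points has them as diameter endpoints.
Centre = midpoint = (1, -4); r² = |PQ|²/4 = 164/4 = 41.
Diameter = 2r = 2√41 ≈ 12.81.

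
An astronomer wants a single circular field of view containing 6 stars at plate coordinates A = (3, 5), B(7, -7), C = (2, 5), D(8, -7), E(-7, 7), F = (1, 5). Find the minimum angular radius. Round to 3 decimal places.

10.259

A smallest enclosing disk is always determined by at most three of the input points on its boundary.
The farthest pair is D–E with squared distance 421. The circle on this segment as diameter has centre (0.5, 0) and r² = 421/4 = 105.25.
Check A: distance² to centre = 31.25 ≤ 105.25, so it lies inside.
All remaining points lie in this disk, and no smaller disk contains both endpoints, so this is the minimum enclosing circle.
r = √(105.25) ≈ 10.259.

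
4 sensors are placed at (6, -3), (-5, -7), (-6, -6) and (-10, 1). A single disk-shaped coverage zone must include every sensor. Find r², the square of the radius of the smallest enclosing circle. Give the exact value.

68

The minimum enclosing circle of a finite set is fixed by two of the points (as a diameter) or three (as a circumcircle).
The farthest pair is (6, -3)–(-10, 1) with squared distance 272. The circle on this segment as diameter has centre (-2, -1) and r² = 272/4 = 68.
Check (-5, -7): distance² to centre = 45 ≤ 68, so it lies inside.
All remaining points lie in this disk, and no smaller disk contains both endpoints, so this is the minimum enclosing circle.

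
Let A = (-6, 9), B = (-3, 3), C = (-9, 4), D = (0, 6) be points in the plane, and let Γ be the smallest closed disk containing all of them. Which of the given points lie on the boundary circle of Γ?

The farthest pair is C–D with squared distance 85. The circle on this segment as diameter has centre (-4.5, 5) and r² = 85/4 = 21.25.
Check A: distance² to centre = 18.25 ≤ 21.25, so it lies inside.
All remaining points lie in this disk, and no smaller disk contains both endpoints, so this is the minimum enclosing circle.
The points at distance exactly r from the centre are C, D — 2 points.

C, D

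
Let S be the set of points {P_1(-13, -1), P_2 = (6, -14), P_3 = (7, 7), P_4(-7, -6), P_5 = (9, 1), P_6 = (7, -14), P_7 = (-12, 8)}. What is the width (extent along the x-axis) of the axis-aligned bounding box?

22

max x = 9, min x = -13, so width = 22.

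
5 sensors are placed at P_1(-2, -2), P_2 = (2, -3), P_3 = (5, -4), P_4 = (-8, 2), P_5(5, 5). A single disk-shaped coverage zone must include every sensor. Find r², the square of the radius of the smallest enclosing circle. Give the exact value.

18245/338

A smallest enclosing disk is always determined by at most three of the input points on its boundary.
The minimum enclosing circle is determined by three boundary points: P_3, P_4, P_5.
Their circumcentre is (-21/26, 0.5) with r² = 18245/338.
The farthest remaining point P_2 is at distance² 6805/338 ≤ 18245/338.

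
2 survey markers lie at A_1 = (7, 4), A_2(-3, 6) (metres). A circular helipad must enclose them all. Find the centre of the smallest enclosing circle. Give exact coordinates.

(2, 5)

The smallest circle enclosing two points has them as diameter endpoints.
Centre = midpoint = (2, 5); r² = |A_1A_2|²/4 = 104/4 = 26.
Centre = (2, 5).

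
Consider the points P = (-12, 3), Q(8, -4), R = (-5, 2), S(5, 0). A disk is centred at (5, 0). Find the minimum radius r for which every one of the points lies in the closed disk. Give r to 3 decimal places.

17.263

The required radius is the distance from (5, 0) to the farthest point.
Squared distances: 298, 25, 104, 0.
Maximum is 298, attained at P.
r = √298 ≈ 17.263.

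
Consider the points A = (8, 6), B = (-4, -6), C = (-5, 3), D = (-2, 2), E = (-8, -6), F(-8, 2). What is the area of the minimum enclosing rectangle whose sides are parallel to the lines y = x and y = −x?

168

In coordinates u = x + y, v = x − y the rectangle is axis-aligned; the map (x,y)→(u,v) scales areas by 2.
u-values: 14, -10, -2, 0, -14, -6; range = 14 − (-14) = 28.
v-values: 2, 2, -8, -4, -2, -10; range = 2 − (-10) = 12.
Area = (28 × 12) / 2 = 168.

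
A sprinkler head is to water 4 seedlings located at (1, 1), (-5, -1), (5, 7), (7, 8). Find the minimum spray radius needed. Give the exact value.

7.5

A smallest enclosing disk is always determined by at most three of the input points on its boundary.
The farthest pair is (-5, -1)–(7, 8) with squared distance 225. The circle on this segment as diameter has centre (1, 3.5) and r² = 225/4 = 56.25.
Check (1, 1): distance² to centre = 6.25 ≤ 56.25, so it lies inside.
All remaining points lie in this disk, and no smaller disk contains both endpoints, so this is the minimum enclosing circle.
r = √(56.25) = 7.5.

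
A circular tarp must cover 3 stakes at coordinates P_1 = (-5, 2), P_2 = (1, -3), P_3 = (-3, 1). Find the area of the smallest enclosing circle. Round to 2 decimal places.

47.91

Side lengths²: P_1P_2² = 61, P_1P_3² = 5, P_2P_3² = 32.
Since P_1P_2² = 61 ≥ 32 + 5 = 37, the angle opposite P_1P_2 is not acute, so the smallest enclosing circle has P_1P_2 as diameter.
Centre = midpoint of P_1P_2 = (-2, -0.5), r² = 61/4 = 15.25.
Area = π·r² = π·15.25 ≈ 47.91.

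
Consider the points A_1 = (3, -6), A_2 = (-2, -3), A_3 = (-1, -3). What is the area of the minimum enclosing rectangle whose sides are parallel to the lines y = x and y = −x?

In coordinates u = x + y, v = x − y the rectangle is axis-aligned; the map (x,y)→(u,v) scales areas by 2.
u-values: -3, -5, -4; range = -3 − (-5) = 2.
v-values: 9, 1, 2; range = 9 − 1 = 8.
Area = (2 × 8) / 2 = 8.

8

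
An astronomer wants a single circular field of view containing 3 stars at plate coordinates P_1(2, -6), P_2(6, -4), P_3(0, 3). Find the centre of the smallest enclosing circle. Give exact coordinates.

(2.125, -1.25)

Side lengths²: P_1P_2² = 20, P_1P_3² = 85, P_2P_3² = 85.
Since P_2P_3² = 85 < 85 + 20 = 105, the triangle is acute, so the smallest enclosing circle is the circumcircle.
Circumcentre = (2.125, -1.25), r² = 22.578125.
Centre = (2.125, -1.25).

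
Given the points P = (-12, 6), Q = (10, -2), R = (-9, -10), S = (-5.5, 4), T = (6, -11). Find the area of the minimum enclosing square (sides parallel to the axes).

484

The bounding box has width 22 and height 17.
An axis-aligned square enclosing the set must have side ≥ max(width, height).
So the minimum side is max(22, 17) = 22.
Area = 22² = 484.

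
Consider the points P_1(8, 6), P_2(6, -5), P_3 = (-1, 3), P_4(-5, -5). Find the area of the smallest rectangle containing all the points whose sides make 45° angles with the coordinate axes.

In coordinates u = x + y, v = x − y the rectangle is axis-aligned; the map (x,y)→(u,v) scales areas by 2.
u-values: 14, 1, 2, -10; range = 14 − (-10) = 24.
v-values: 2, 11, -4, 0; range = 11 − (-4) = 15.
Area = (24 × 15) / 2 = 180.

180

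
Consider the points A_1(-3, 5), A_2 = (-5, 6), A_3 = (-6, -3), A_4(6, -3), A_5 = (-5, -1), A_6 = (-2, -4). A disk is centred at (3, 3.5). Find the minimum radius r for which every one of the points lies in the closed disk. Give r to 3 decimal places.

11.102

The required radius is the distance from (3, 3.5) to the farthest point.
Squared distances: 38.25, 70.25, 123.25, 51.25, 84.25, 81.25.
Maximum is 123.25, attained at A_3.
r = √(123.25) ≈ 11.102.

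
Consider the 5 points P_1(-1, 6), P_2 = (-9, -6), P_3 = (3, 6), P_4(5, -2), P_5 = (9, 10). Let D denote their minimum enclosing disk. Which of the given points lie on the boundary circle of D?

The minimum enclosing circle of a finite set is fixed by two of the points (as a diameter) or three (as a circumcircle).
The farthest pair is P_2–P_5 with squared distance 580. The circle on this segment as diameter has centre (0, 2) and r² = 580/4 = 145.
Check P_1: distance² to centre = 17 ≤ 145, so it lies inside.
All remaining points lie in this disk, and no smaller disk contains both endpoints, so this is the minimum enclosing circle.
The points at distance exactly r from the centre are P_2, P_5 — 2 points.

P_2, P_5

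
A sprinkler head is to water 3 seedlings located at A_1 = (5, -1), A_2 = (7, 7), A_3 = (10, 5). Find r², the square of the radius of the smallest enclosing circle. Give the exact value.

Side lengths²: A_1A_2² = 68, A_1A_3² = 61, A_2A_3² = 13.
Since A_1A_2² = 68 < 61 + 13 = 74, the triangle is acute, so the smallest enclosing circle is the circumcircle.
Circumcentre = (45/7, 81/28), r² = 13481/784.

13481/784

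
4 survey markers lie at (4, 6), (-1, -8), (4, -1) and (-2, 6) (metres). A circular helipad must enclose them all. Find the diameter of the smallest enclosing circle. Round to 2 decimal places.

The minimum enclosing circle is determined by three boundary points: (4, 6), (-1, -8), (-2, 6).
Their circumcentre is (1, -23/28) with r² = 43537/784.
The farthest remaining point (4, -1) is at distance² 7081/784 ≤ 43537/784.
Diameter = 2r = 2√(43537/784) ≈ 14.90.

14.90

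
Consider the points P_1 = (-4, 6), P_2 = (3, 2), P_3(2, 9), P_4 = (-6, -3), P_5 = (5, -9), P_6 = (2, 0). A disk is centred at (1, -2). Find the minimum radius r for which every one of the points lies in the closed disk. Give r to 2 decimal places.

The required radius is the distance from (1, -2) to the farthest point.
Squared distances: 89, 20, 122, 50, 65, 5.
Maximum is 122, attained at P_3.
r = √122 ≈ 11.05.

11.05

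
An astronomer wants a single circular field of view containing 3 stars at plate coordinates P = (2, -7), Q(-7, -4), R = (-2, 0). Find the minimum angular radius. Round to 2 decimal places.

4.80

Side lengths²: PQ² = 90, PR² = 65, QR² = 41.
Since PQ² = 90 < 65 + 41 = 106, the triangle is acute, so the smallest enclosing circle is the circumcircle.
Circumcentre = (-77/34, -163/34), r² = 13325/578.
r = √(13325/578) ≈ 4.80.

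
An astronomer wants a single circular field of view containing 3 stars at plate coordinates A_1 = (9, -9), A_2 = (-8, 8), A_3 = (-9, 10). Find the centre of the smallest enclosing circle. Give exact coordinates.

(0, 0.5)

Side lengths²: A_1A_2² = 578, A_1A_3² = 685, A_2A_3² = 5.
Since A_1A_3² = 685 ≥ 578 + 5 = 583, the angle opposite A_1A_3 is not acute, so the smallest enclosing circle has A_1A_3 as diameter.
Centre = midpoint of A_1A_3 = (0, 0.5), r² = 685/4 = 171.25.
Centre = (0, 0.5).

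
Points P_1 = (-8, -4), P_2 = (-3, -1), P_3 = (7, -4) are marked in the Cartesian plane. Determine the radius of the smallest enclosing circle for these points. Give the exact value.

7.5

Side lengths²: P_1P_2² = 34, P_1P_3² = 225, P_2P_3² = 109.
Since P_1P_3² = 225 ≥ 109 + 34 = 143, the angle opposite P_1P_3 is not acute, so the smallest enclosing circle has P_1P_3 as diameter.
Centre = midpoint of P_1P_3 = (-0.5, -4), r² = 225/4 = 56.25.
r = √(56.25) = 7.5.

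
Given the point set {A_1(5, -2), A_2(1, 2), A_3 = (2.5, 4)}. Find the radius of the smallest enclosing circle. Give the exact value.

3.25

Side lengths²: A_1A_2² = 32, A_1A_3² = 42.25, A_2A_3² = 6.25.
Since A_1A_3² = 42.25 ≥ 32 + 6.25 = 38.25, the angle opposite A_1A_3 is not acute, so the smallest enclosing circle has A_1A_3 as diameter.
Centre = midpoint of A_1A_3 = (3.75, 1), r² = 42.25/4 = 10.5625.
r = √(10.5625) = 3.25.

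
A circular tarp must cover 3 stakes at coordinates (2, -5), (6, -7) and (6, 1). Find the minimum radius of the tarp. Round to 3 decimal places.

Call the three points A, B, C in the order given.
Side lengths²: AB² = 20, AC² = 52, BC² = 64.
Since BC² = 64 < 52 + 20 = 72, the triangle is acute, so the smallest enclosing circle is the circumcircle.
Circumcentre = (5.5, -3), r² = 16.25.
r = √(16.25) ≈ 4.031.

4.031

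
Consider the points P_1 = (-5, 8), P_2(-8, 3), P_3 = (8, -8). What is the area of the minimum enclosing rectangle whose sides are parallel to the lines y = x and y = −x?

116

In coordinates u = x + y, v = x − y the rectangle is axis-aligned; the map (x,y)→(u,v) scales areas by 2.
u-values: 3, -5, 0; range = 3 − (-5) = 8.
v-values: -13, -11, 16; range = 16 − (-13) = 29.
Area = (8 × 29) / 2 = 116.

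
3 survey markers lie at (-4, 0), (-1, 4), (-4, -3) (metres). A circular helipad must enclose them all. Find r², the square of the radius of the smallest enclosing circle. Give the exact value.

14.5

Call the three points A, B, C in the order given.
Side lengths²: AB² = 25, AC² = 9, BC² = 58.
Since BC² = 58 ≥ 25 + 9 = 34, the angle opposite BC is not acute, so the smallest enclosing circle has BC as diameter.
Centre = midpoint of BC = (-2.5, 0.5), r² = 58/4 = 14.5.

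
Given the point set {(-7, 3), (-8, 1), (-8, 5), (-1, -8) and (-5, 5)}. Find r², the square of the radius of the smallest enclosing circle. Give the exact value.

54.5

By Welzl's lemma the MEC is supported by two points (diametrically opposite) or three points (on a circumcircle).
The farthest pair is (-8, 5)–(-1, -8) with squared distance 218. The circle on this segment as diameter has centre (-4.5, -1.5) and r² = 218/4 = 54.5.
Check (-7, 3): distance² to centre = 26.5 ≤ 54.5, so it lies inside.
All remaining points lie in this disk, and no smaller disk contains both endpoints, so this is the minimum enclosing circle.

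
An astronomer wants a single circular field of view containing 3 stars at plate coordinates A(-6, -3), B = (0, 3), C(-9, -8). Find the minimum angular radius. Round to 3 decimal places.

7.106

Side lengths²: AB² = 72, AC² = 34, BC² = 202.
Since BC² = 202 ≥ 72 + 34 = 106, the angle opposite BC is not acute, so the smallest enclosing circle has BC as diameter.
Centre = midpoint of BC = (-4.5, -2.5), r² = 202/4 = 50.5.
r = √(50.5) ≈ 7.106.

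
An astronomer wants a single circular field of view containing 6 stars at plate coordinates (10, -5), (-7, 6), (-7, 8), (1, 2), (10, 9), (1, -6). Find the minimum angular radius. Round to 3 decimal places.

10.719

The minimum enclosing circle of a finite set is fixed by two of the points (as a diameter) or three (as a circumcircle).
The minimum enclosing circle is determined by three boundary points: (10, -5), (-7, 8), (10, 9).
Their circumcentre is (32/17, 2) with r² = 33205/289.
The farthest remaining point (-7, 6) is at distance² 27425/289 ≤ 33205/289.
r = √(33205/289) ≈ 10.719.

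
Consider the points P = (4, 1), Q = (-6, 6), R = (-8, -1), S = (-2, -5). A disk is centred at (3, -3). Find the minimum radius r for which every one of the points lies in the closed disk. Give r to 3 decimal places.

12.728

The required radius is the distance from (3, -3) to the farthest point.
Squared distances: 17, 162, 125, 29.
Maximum is 162, attained at Q.
r = √162 ≈ 12.728.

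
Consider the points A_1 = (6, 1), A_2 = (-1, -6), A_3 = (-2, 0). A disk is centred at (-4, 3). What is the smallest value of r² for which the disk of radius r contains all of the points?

104

The required radius is the distance from (-4, 3) to the farthest point.
Squared distances: 104, 90, 13.
Maximum is 104, attained at A_1.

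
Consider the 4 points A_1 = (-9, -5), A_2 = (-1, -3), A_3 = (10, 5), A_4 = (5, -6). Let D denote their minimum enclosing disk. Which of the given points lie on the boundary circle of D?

The minimum enclosing circle of a finite set is fixed by two of the points (as a diameter) or three (as a circumcircle).
The farthest pair is A_1–A_3 with squared distance 461. The circle on this segment as diameter has centre (0.5, 0) and r² = 461/4 = 115.25.
Check A_2: distance² to centre = 11.25 ≤ 115.25, so it lies inside.
All remaining points lie in this disk, and no smaller disk contains both endpoints, so this is the minimum enclosing circle.
The points at distance exactly r from the centre are A_1, A_3 — 2 points.

A_1, A_3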